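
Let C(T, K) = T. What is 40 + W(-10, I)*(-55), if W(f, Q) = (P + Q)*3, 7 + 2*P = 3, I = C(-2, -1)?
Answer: 700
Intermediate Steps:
I = -2
P = -2 (P = -7/2 + (1/2)*3 = -7/2 + 3/2 = -2)
W(f, Q) = -6 + 3*Q (W(f, Q) = (-2 + Q)*3 = -6 + 3*Q)
40 + W(-10, I)*(-55) = 40 + (-6 + 3*(-2))*(-55) = 40 + (-6 - 6)*(-55) = 40 - 12*(-55) = 40 + 660 = 700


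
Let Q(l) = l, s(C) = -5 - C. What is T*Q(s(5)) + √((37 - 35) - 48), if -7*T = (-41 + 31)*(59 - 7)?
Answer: -5200/7 + I*√46 ≈ -742.86 + 6.7823*I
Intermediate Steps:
T = 520/7 (T = -(-41 + 31)*(59 - 7)/7 = -(-10)*52/7 = -⅐*(-520) = 520/7 ≈ 74.286)
T*Q(s(5)) + √((37 - 35) - 48) = 520*(-5 - 1*5)/7 + √((37 - 35) - 48) = 520*(-5 - 5)/7 + √(2 - 48) = (520/7)*(-10) + √(-46) = -5200/7 + I*√46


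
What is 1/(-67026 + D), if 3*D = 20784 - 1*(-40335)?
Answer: -1/46653 ≈ -2.1435e-5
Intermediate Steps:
D = 20373 (D = (20784 - 1*(-40335))/3 = (20784 + 40335)/3 = (⅓)*61119 = 20373)
1/(-67026 + D) = 1/(-67026 + 20373) = 1/(-46653) = -1/46653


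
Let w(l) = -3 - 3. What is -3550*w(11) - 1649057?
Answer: -1627757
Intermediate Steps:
w(l) = -6
-3550*w(11) - 1649057 = -3550*(-6) - 1649057 = 21300 - 1649057 = -1627757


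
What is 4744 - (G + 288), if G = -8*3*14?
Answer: 4792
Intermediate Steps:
G = -336 (G = -24*14 = -336)
4744 - (G + 288) = 4744 - (-336 + 288) = 4744 - 1*(-48) = 4744 + 48 = 4792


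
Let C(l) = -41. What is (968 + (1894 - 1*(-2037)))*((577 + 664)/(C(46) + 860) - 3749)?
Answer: -5011987270/273 ≈ -1.8359e+7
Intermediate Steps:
(968 + (1894 - 1*(-2037)))*((577 + 664)/(C(46) + 860) - 3749) = (968 + (1894 - 1*(-2037)))*((577 + 664)/(-41 + 860) - 3749) = (968 + (1894 + 2037))*(1241/819 - 3749) = (968 + 3931)*(1241*(1/819) - 3749) = 4899*(1241/819 - 3749) = 4899*(-3069190/819) = -5011987270/273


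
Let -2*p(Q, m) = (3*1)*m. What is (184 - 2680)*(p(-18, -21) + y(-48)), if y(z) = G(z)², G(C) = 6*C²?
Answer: -476993106720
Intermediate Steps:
p(Q, m) = -3*m/2 (p(Q, m) = -3*1*m/2 = -3*m/2)
y(z) = 36*z⁴ (y(z) = (6*z²)² = 36*z⁴)
(184 - 2680)*(p(-18, -21) + y(-48)) = (184 - 2680)*(-3/2*(-21) + 36*(-48)⁴) = -2496*(63/2 + 36*5308416) = -2496*(63/2 + 191102976) = -2496*382206015/2 = -476993106720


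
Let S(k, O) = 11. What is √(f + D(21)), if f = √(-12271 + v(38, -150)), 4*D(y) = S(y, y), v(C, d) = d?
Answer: √(11 + 4*I*√12421)/2 ≈ 7.5576 + 7.3734*I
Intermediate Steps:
D(y) = 11/4 (D(y) = (¼)*11 = 11/4)
f = I*√12421 (f = √(-12271 - 150) = √(-12421) = I*√12421 ≈ 111.45*I)
√(f + D(21)) = √(I*√12421 + 11/4) = √(11/4 + I*√12421)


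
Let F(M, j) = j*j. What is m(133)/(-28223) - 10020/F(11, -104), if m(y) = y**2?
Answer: -701359/451568 ≈ -1.5532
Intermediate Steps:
F(M, j) = j**2
m(133)/(-28223) - 10020/F(11, -104) = 133**2/(-28223) - 10020/((-104)**2) = 17689*(-1/28223) - 10020/10816 = -17689/28223 - 10020*1/10816 = -17689/28223 - 2505/2704 = -701359/451568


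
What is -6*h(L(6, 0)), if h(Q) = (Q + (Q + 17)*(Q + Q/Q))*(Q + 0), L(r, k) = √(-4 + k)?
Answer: 456 - 156*I ≈ 456.0 - 156.0*I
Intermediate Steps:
h(Q) = Q*(Q + (1 + Q)*(17 + Q)) (h(Q) = (Q + (17 + Q)*(Q + 1))*Q = (Q + (17 + Q)*(1 + Q))*Q = (Q + (1 + Q)*(17 + Q))*Q = Q*(Q + (1 + Q)*(17 + Q)))
-6*h(L(6, 0)) = -6*√(-4 + 0)*(17 + (√(-4 + 0))² + 19*√(-4 + 0)) = -6*√(-4)*(17 + (√(-4))² + 19*√(-4)) = -6*2*I*(17 + (2*I)² + 19*(2*I)) = -6*2*I*(17 - 4 + 38*I) = -6*2*I*(13 + 38*I) = -12*I*(13 + 38*I)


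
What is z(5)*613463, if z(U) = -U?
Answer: -3067315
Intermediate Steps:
z(5)*613463 = -1*5*613463 = -5*613463 = -3067315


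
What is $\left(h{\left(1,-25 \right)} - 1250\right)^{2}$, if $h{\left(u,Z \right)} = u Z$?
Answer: $1625625$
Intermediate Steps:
$h{\left(u,Z \right)} = Z u$
$\left(h{\left(1,-25 \right)} - 1250\right)^{2} = \left(\left(-25\right) 1 - 1250\right)^{2} = \left(-25 - 1250\right)^{2} = \left(-1275\right)^{2} = 1625625$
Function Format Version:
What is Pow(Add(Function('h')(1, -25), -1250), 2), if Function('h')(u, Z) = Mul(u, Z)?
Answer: 1625625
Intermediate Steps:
Function('h')(u, Z) = Mul(Z, u)
Pow(Add(Function('h')(1, -25), -1250), 2) = Pow(Add(Mul(-25, 1), -1250), 2) = Pow(Add(-25, -1250), 2) = Pow(-1275, 2) = 1625625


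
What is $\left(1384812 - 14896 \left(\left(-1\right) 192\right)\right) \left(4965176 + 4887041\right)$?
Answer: $41821124219148$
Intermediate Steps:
$\left(1384812 - 14896 \left(\left(-1\right) 192\right)\right) \left(4965176 + 4887041\right) = \left(1384812 - -2860032\right) 9852217 = \left(1384812 + 2860032\right) 9852217 = 4244844 \cdot 9852217 = 41821124219148$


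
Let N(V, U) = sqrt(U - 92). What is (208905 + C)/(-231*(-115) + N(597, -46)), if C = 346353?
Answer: 213774330/10227527 - 185086*I*sqrt(138)/235233121 ≈ 20.902 - 0.009243*I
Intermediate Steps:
N(V, U) = sqrt(-92 + U)
(208905 + C)/(-231*(-115) + N(597, -46)) = (208905 + 346353)/(-231*(-115) + sqrt(-92 - 46)) = 555258/(26565 + sqrt(-138)) = 555258/(26565 + I*sqrt(138))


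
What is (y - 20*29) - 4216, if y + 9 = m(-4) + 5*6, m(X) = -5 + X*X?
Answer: -4764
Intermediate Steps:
m(X) = -5 + X**2
y = 32 (y = -9 + ((-5 + (-4)**2) + 5*6) = -9 + ((-5 + 16) + 30) = -9 + (11 + 30) = -9 + 41 = 32)
(y - 20*29) - 4216 = (32 - 20*29) - 4216 = (32 - 580) - 4216 = -548 - 4216 = -4764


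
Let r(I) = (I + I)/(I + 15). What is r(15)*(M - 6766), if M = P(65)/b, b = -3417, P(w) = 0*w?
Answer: -6766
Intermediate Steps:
r(I) = 2*I/(15 + I) (r(I) = (2*I)/(15 + I) = 2*I/(15 + I))
P(w) = 0
M = 0 (M = 0/(-3417) = 0*(-1/3417) = 0)
r(15)*(M - 6766) = (2*15/(15 + 15))*(0 - 6766) = (2*15/30)*(-6766) = (2*15*(1/30))*(-6766) = 1*(-6766) = -6766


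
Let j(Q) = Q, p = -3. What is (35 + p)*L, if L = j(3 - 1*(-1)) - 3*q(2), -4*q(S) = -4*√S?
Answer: 128 - 96*√2 ≈ -7.7645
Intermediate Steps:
q(S) = √S (q(S) = -(-1)*√S = √S)
L = 4 - 3*√2 (L = (3 - 1*(-1)) - 3*√2 = (3 + 1) - 3*√2 = 4 - 3*√2 ≈ -0.24264)
(35 + p)*L = (35 - 3)*(4 - 3*√2) = 32*(4 - 3*√2) = 128 - 96*√2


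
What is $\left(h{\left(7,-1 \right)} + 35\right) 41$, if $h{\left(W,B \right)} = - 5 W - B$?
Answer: $41$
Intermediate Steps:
$h{\left(W,B \right)} = - B - 5 W$
$\left(h{\left(7,-1 \right)} + 35\right) 41 = \left(\left(\left(-1\right) \left(-1\right) - 35\right) + 35\right) 41 = \left(\left(1 - 35\right) + 35\right) 41 = \left(-34 + 35\right) 41 = 1 \cdot 41 = 41$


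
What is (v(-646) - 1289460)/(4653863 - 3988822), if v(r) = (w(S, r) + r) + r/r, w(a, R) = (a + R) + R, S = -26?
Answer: -1291423/665041 ≈ -1.9419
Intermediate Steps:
w(a, R) = a + 2*R (w(a, R) = (R + a) + R = a + 2*R)
v(r) = -25 + 3*r (v(r) = ((-26 + 2*r) + r) + r/r = (-26 + 3*r) + 1 = -25 + 3*r)
(v(-646) - 1289460)/(4653863 - 3988822) = ((-25 + 3*(-646)) - 1289460)/(4653863 - 3988822) = ((-25 - 1938) - 1289460)/665041 = (-1963 - 1289460)*(1/665041) = -1291423*1/665041 = -1291423/665041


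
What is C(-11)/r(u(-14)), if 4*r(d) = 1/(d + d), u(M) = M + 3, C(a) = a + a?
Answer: 1936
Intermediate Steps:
C(a) = 2*a
u(M) = 3 + M
r(d) = 1/(8*d) (r(d) = 1/(4*(d + d)) = 1/(4*((2*d))) = (1/(2*d))/4 = 1/(8*d))
C(-11)/r(u(-14)) = (2*(-11))/((1/(8*(3 - 14)))) = -22/((⅛)/(-11)) = -22/((⅛)*(-1/11)) = -22/(-1/88) = -22*(-88) = 1936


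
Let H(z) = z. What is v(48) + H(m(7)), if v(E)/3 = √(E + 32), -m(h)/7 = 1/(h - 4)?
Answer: -7/3 + 12*√5 ≈ 24.499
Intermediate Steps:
m(h) = -7/(-4 + h) (m(h) = -7/(h - 4) = -7/(-4 + h))
v(E) = 3*√(32 + E) (v(E) = 3*√(E + 32) = 3*√(32 + E))
v(48) + H(m(7)) = 3*√(32 + 48) - 7/(-4 + 7) = 3*√80 - 7/3 = 3*(4*√5) - 7*⅓ = 12*√5 - 7/3 = -7/3 + 12*√5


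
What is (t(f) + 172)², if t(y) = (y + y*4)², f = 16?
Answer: 43191184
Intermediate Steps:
t(y) = 25*y² (t(y) = (y + 4*y)² = (5*y)² = 25*y²)
(t(f) + 172)² = (25*16² + 172)² = (25*256 + 172)² = (6400 + 172)² = 6572² = 43191184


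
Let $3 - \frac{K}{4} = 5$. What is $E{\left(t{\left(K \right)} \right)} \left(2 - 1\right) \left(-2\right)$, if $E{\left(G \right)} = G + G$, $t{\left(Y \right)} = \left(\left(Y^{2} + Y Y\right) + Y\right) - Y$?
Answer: $-512$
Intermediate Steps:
$K = -8$ ($K = 12 - 20 = -8$)
$t{\left(Y \right)} = 2 Y^{2}$ ($t{\left(Y \right)} = \left(\left(Y^{2} + Y^{2}\right) + Y\right) - Y = \left(2 Y^{2} + Y\right) - Y = \left(Y + 2 Y^{2}\right) - Y = 2 Y^{2}$)
$E{\left(G \right)} = 2 G$
$E{\left(t{\left(K \right)} \right)} \left(2 - 1\right) \left(-2\right) = 2 \cdot 2 \left(-8\right)^{2} \left(2 - 1\right) \left(-2\right) = 2 \cdot 2 \cdot 64 \cdot 1 \left(-2\right) = 2 \cdot 128 \left(-2\right) = 256 \left(-2\right) = -512$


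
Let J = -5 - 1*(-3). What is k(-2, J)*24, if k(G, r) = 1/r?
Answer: -12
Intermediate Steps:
J = -2 (J = -5 + 3 = -2)
k(-2, J)*24 = 24/(-2) = -½*24 = -12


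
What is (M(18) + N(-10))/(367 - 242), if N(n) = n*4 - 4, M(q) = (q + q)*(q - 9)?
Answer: 56/25 ≈ 2.2400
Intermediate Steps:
M(q) = 2*q*(-9 + q) (M(q) = (2*q)*(-9 + q) = 2*q*(-9 + q))
N(n) = -4 + 4*n (N(n) = 4*n - 4 = -4 + 4*n)
(M(18) + N(-10))/(367 - 242) = (2*18*(-9 + 18) + (-4 + 4*(-10)))/(367 - 242) = (2*18*9 + (-4 - 40))/125 = (324 - 44)*(1/125) = 280*(1/125) = 56/25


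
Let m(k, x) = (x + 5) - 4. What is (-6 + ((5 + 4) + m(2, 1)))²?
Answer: 25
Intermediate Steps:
m(k, x) = 1 + x (m(k, x) = (5 + x) - 4 = 1 + x)
(-6 + ((5 + 4) + m(2, 1)))² = (-6 + ((5 + 4) + (1 + 1)))² = (-6 + (9 + 2))² = (-6 + 11)² = 5² = 25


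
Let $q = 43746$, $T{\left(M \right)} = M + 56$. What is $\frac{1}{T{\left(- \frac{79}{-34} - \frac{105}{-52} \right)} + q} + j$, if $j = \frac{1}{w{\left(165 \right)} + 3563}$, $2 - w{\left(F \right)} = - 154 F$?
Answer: $\frac{64338707}{1122051282825} \approx 5.734 \cdot 10^{-5}$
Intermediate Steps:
$w{\left(F \right)} = 2 + 154 F$ ($w{\left(F \right)} = 2 - - 154 F = 2 + 154 F$)
$T{\left(M \right)} = 56 + M$
$j = \frac{1}{28975}$ ($j = \frac{1}{\left(2 + 154 \cdot 165\right) + 3563} = \frac{1}{\left(2 + 25410\right) + 3563} = \frac{1}{25412 + 3563} = \frac{1}{28975} \approx 3.4512 \cdot 10^{-5}$)
$\frac{1}{T{\left(- \frac{79}{-34} - \frac{105}{-52} \right)} + q} + j = \frac{1}{\left(56 - \left(- \frac{105}{52} - \frac{79}{34}\right)\right) + 43746} + \frac{1}{28975} = \frac{1}{\left(56 - - \frac{3839}{884}\right) + 43746} + \frac{1}{28975} = \frac{1}{\left(56 + \left(\frac{79}{34} + \frac{105}{52}\right)\right) + 43746} + \frac{1}{28975} = \frac{1}{\left(56 + \frac{3839}{884}\right) + 43746} + \frac{1}{28975} = \frac{1}{\frac{53343}{884} + 43746} + \frac{1}{28975} = \frac{1}{\frac{38724807}{884}} + \frac{1}{28975} = \frac{884}{38724807} + \frac{1}{28975} = \frac{64338707}{1122051282825}$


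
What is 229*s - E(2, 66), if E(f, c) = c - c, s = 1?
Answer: 229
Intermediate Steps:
E(f, c) = 0
229*s - E(2, 66) = 229*1 - 1*0 = 229 + 0 = 229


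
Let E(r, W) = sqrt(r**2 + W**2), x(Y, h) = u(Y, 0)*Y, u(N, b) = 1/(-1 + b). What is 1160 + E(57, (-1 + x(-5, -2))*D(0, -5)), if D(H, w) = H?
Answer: 1217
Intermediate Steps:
x(Y, h) = -Y (x(Y, h) = Y/(-1 + 0) = Y/(-1) = -Y)
E(r, W) = sqrt(W**2 + r**2)
1160 + E(57, (-1 + x(-5, -2))*D(0, -5)) = 1160 + sqrt(((-1 - 1*(-5))*0)**2 + 57**2) = 1160 + sqrt(((-1 + 5)*0)**2 + 3249) = 1160 + sqrt((4*0)**2 + 3249) = 1160 + sqrt(0**2 + 3249) = 1160 + sqrt(0 + 3249) = 1160 + sqrt(3249) = 1160 + 57 = 1217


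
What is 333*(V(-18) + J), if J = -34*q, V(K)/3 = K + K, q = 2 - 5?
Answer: -1998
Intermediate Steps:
q = -3
V(K) = 6*K (V(K) = 3*(K + K) = 3*(2*K) = 6*K)
J = 102 (J = -34*(-3) = 102)
333*(V(-18) + J) = 333*(6*(-18) + 102) = 333*(-108 + 102) = 333*(-6) = -1998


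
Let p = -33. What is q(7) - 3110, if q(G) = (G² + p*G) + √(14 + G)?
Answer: -3292 + √21 ≈ -3287.4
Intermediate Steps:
q(G) = G² + √(14 + G) - 33*G (q(G) = (G² - 33*G) + √(14 + G) = G² + √(14 + G) - 33*G)
q(7) - 3110 = (7² + √(14 + 7) - 33*7) - 3110 = (49 + √21 - 231) - 3110 = (-182 + √21) - 3110 = -3292 + √21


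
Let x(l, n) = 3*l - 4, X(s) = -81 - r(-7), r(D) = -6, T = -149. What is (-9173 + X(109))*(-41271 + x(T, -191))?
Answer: 385845056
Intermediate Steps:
X(s) = -75 (X(s) = -81 - 1*(-6) = -81 + 6 = -75)
x(l, n) = -4 + 3*l
(-9173 + X(109))*(-41271 + x(T, -191)) = (-9173 - 75)*(-41271 + (-4 + 3*(-149))) = -9248*(-41271 + (-4 - 447)) = -9248*(-41271 - 451) = -9248*(-41722) = 385845056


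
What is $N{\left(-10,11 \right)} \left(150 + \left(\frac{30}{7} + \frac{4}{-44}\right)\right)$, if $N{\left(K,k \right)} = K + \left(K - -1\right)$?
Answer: $- \frac{225587}{77} \approx -2929.7$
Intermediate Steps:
$N{\left(K,k \right)} = 1 + 2 K$ ($N{\left(K,k \right)} = K + \left(K + 1\right) = K + \left(1 + K\right) = 1 + 2 K$)
$N{\left(-10,11 \right)} \left(150 + \left(\frac{30}{7} + \frac{4}{-44}\right)\right) = \left(1 + 2 \left(-10\right)\right) \left(150 + \left(\frac{30}{7} + \frac{4}{-44}\right)\right) = \left(1 - 20\right) \left(150 + \left(30 \cdot \frac{1}{7} + 4 \left(- \frac{1}{44}\right)\right)\right) = - 19 \left(150 + \left(\frac{30}{7} - \frac{1}{11}\right)\right) = - 19 \left(150 + \frac{323}{77}\right) = \left(-19\right) \frac{11873}{77} = - \frac{225587}{77}$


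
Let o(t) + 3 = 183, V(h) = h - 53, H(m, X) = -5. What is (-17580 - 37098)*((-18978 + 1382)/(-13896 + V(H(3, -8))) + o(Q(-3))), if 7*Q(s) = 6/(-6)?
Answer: -69148970124/6977 ≈ -9.9110e+6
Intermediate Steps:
Q(s) = -⅐ (Q(s) = (6/(-6))/7 = (6*(-⅙))/7 = (⅐)*(-1) = -⅐)
V(h) = -53 + h
o(t) = 180 (o(t) = -3 + 183 = 180)
(-17580 - 37098)*((-18978 + 1382)/(-13896 + V(H(3, -8))) + o(Q(-3))) = (-17580 - 37098)*((-18978 + 1382)/(-13896 + (-53 - 5)) + 180) = -54678*(-17596/(-13896 - 58) + 180) = -54678*(-17596/(-13954) + 180) = -54678*(-17596*(-1/13954) + 180) = -54678*(8798/6977 + 180) = -54678*1264658/6977 = -69148970124/6977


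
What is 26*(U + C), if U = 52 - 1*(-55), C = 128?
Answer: 6110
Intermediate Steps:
U = 107 (U = 52 + 55 = 107)
26*(U + C) = 26*(107 + 128) = 26*235 = 6110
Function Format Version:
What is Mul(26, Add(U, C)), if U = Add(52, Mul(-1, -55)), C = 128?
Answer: 6110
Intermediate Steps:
U = 107 (U = Add(52, 55) = 107)
Mul(26, Add(U, C)) = Mul(26, Add(107, 128)) = Mul(26, 235) = 6110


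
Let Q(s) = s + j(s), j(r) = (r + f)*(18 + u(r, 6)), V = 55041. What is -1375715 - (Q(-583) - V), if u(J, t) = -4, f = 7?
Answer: -1312027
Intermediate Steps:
j(r) = 98 + 14*r (j(r) = (r + 7)*(18 - 4) = (7 + r)*14 = 98 + 14*r)
Q(s) = 98 + 15*s (Q(s) = s + (98 + 14*s) = 98 + 15*s)
-1375715 - (Q(-583) - V) = -1375715 - ((98 + 15*(-583)) - 1*55041) = -1375715 - ((98 - 8745) - 55041) = -1375715 - (-8647 - 55041) = -1375715 - 1*(-63688) = -1375715 + 63688 = -1312027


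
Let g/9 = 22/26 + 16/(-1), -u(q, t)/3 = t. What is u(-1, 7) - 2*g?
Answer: 3273/13 ≈ 251.77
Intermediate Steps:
u(q, t) = -3*t
g = -1773/13 (g = 9*(22/26 + 16/(-1)) = 9*(22*(1/26) + 16*(-1)) = 9*(11/13 - 16) = 9*(-197/13) = -1773/13 ≈ -136.38)
u(-1, 7) - 2*g = -3*7 - 2*(-1773/13) = -21 + 3546/13 = 3273/13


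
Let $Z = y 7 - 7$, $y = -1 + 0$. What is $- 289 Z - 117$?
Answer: $3929$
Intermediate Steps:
$y = -1$
$Z = -14$ ($Z = \left(-1\right) 7 - 7 = -7 - 7 = -14$)
$- 289 Z - 117 = \left(-289\right) \left(-14\right) - 117 = 4046 - 117 = 3929$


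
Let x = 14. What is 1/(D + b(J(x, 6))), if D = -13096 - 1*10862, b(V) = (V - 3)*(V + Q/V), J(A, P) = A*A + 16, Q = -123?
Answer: 212/4288493 ≈ 4.9435e-5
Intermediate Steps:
J(A, P) = 16 + A**2 (J(A, P) = A**2 + 16 = 16 + A**2)
b(V) = (-3 + V)*(V - 123/V) (b(V) = (V - 3)*(V - 123/V) = (-3 + V)*(V - 123/V))
D = -23958 (D = -13096 - 10862 = -23958)
1/(D + b(J(x, 6))) = 1/(-23958 + (-123 + (16 + 14**2)**2 - 3*(16 + 14**2) + 369/(16 + 14**2))) = 1/(-23958 + (-123 + (16 + 196)**2 - 3*(16 + 196) + 369/(16 + 196))) = 1/(-23958 + (-123 + 212**2 - 3*212 + 369/212)) = 1/(-23958 + (-123 + 44944 - 636 + 369*(1/212))) = 1/(-23958 + (-123 + 44944 - 636 + 369/212)) = 1/(-23958 + 9367589/212) = 1/(4288493/212) = 212/4288493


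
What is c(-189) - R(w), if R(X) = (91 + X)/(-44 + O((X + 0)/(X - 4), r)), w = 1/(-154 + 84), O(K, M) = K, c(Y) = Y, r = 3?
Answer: -53924267/288470 ≈ -186.93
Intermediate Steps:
w = -1/70 (w = 1/(-70) = -1/70 ≈ -0.014286)
R(X) = (91 + X)/(-44 + X/(-4 + X)) (R(X) = (91 + X)/(-44 + (X + 0)/(X - 4)) = (91 + X)/(-44 + X/(-4 + X)))
c(-189) - R(w) = -189 - (-4 - 1/70)*(91 - 1/70)/(176 - 43*(-1/70)) = -189 - (-281)*6369/((176 + 43/70)*70*70) = -189 - (-281)*6369/(12363/70*70*70) = -189 - 70*(-281)*6369/(12363*70*70) = -189 - 1*(-596563/288470) = -189 + 596563/288470 = -53924267/288470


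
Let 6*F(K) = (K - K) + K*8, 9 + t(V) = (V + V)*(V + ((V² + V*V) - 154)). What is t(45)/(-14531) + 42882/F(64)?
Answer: 889278345/1859968 ≈ 478.11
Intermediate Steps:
t(V) = -9 + 2*V*(-154 + V + 2*V²) (t(V) = -9 + (V + V)*(V + ((V² + V*V) - 154)) = -9 + (2*V)*(V + ((V² + V²) - 154)) = -9 + (2*V)*(V + (2*V² - 154)) = -9 + (2*V)*(V + (-154 + 2*V²)) = -9 + (2*V)*(-154 + V + 2*V²) = -9 + 2*V*(-154 + V + 2*V²))
F(K) = 4*K/3 (F(K) = ((K - K) + K*8)/6 = (0 + 8*K)/6 = (8*K)/6 = 4*K/3)
t(45)/(-14531) + 42882/F(64) = (-9 - 308*45 + 2*45² + 4*45³)/(-14531) + 42882/(((4/3)*64)) = (-9 - 13860 + 2*2025 + 4*91125)*(-1/14531) + 42882/(256/3) = (-9 - 13860 + 4050 + 364500)*(-1/14531) + 42882*(3/256) = 354681*(-1/14531) + 64323/128 = -354681/14531 + 64323/128 = 889278345/1859968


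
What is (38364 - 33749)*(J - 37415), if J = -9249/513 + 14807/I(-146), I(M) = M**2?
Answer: -629680786094165/3645036 ≈ -1.7275e+8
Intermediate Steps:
J = -63185231/3645036 (J = -9249/513 + 14807/((-146)**2) = -9249*1/513 + 14807/21316 = -3083/171 + 14807*(1/21316) = -3083/171 + 14807/21316 = -63185231/3645036 ≈ -17.335)
(38364 - 33749)*(J - 37415) = (38364 - 33749)*(-63185231/3645036 - 37415) = 4615*(-136442207171/3645036) = -629680786094165/3645036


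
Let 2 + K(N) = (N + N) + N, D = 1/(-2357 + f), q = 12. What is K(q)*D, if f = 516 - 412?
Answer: -34/2253 ≈ -0.015091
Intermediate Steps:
f = 104
D = -1/2253 (D = 1/(-2357 + 104) = 1/(-2253) = -1/2253 ≈ -0.00044385)
K(N) = -2 + 3*N (K(N) = -2 + ((N + N) + N) = -2 + (2*N + N) = -2 + 3*N)
K(q)*D = (-2 + 3*12)*(-1/2253) = (-2 + 36)*(-1/2253) = 34*(-1/2253) = -34/2253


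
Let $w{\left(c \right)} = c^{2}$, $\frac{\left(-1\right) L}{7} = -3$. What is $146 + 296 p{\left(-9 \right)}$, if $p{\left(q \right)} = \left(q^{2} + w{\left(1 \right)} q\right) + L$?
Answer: $27674$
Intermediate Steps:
$L = 21$ ($L = \left(-7\right) \left(-3\right) = 21$)
$p{\left(q \right)} = 21 + q + q^{2}$ ($p{\left(q \right)} = \left(q^{2} + 1^{2} q\right) + 21 = \left(q^{2} + 1 q\right) + 21 = \left(q^{2} + q\right) + 21 = \left(q + q^{2}\right) + 21 = 21 + q + q^{2}$)
$146 + 296 p{\left(-9 \right)} = 146 + 296 \left(21 - 9 + \left(-9\right)^{2}\right) = 146 + 296 \left(21 - 9 + 81\right) = 146 + 296 \cdot 93 = 146 + 27528 = 27674$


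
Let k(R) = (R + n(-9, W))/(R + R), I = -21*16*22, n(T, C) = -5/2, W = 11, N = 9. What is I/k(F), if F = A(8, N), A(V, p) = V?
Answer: -21504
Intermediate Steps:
F = 8
n(T, C) = -5/2 (n(T, C) = -5*1/2 = -5/2)
I = -7392 (I = -336*22 = -7392)
k(R) = (-5/2 + R)/(2*R) (k(R) = (R - 5/2)/(R + R) = (-5/2 + R)/((2*R)) = (-5/2 + R)*(1/(2*R)) = (-5/2 + R)/(2*R))
I/k(F) = -7392*32/(-5 + 2*8) = -7392*32/(-5 + 16) = -7392/((1/4)*(1/8)*11) = -7392/11/32 = -7392*32/11 = -21504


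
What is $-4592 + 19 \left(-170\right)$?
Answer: $-7822$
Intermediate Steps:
$-4592 + 19 \left(-170\right) = -4592 - 3230 = -7822$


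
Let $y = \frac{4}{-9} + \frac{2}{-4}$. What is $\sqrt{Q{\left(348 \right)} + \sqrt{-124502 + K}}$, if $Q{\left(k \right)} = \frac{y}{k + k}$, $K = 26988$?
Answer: $\frac{\sqrt{-1479 + 1089936 i \sqrt{97514}}}{1044} \approx 12.495 + 12.495 i$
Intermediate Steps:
$y = - \frac{17}{18}$ ($y = 4 \left(- \frac{1}{9}\right) + 2 \left(- \frac{1}{4}\right) = - \frac{4}{9} - \frac{1}{2} = - \frac{17}{18} \approx -0.94444$)
$Q{\left(k \right)} = - \frac{17}{36 k}$ ($Q{\left(k \right)} = - \frac{17}{18 \left(k + k\right)} = - \frac{17}{18 \cdot 2 k} = - \frac{17 \frac{1}{2 k}}{18} = - \frac{17}{36 k}$)
$\sqrt{Q{\left(348 \right)} + \sqrt{-124502 + K}} = \sqrt{- \frac{17}{36 \cdot 348} + \sqrt{-124502 + 26988}} = \sqrt{\left(- \frac{17}{36}\right) \frac{1}{348} + \sqrt{-97514}} = \sqrt{- \frac{17}{12528} + i \sqrt{97514}}$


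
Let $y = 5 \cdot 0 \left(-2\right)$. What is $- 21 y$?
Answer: $0$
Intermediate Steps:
$y = 0$ ($y = 0 \left(-2\right) = 0$)
$- 21 y = \left(-21\right) 0 = 0$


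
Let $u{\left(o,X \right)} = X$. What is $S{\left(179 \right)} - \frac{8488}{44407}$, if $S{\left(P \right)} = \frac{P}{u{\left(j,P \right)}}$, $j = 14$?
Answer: $\frac{35919}{44407} \approx 0.80886$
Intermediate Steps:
$S{\left(P \right)} = 1$ ($S{\left(P \right)} = \frac{P}{P} = 1$)
$S{\left(179 \right)} - \frac{8488}{44407} = 1 - \frac{8488}{44407} = \frac{35919}{44407}$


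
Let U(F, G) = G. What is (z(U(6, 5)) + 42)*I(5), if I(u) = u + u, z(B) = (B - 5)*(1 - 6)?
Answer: 420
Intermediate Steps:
z(B) = 25 - 5*B (z(B) = (-5 + B)*(-5) = 25 - 5*B)
I(u) = 2*u
(z(U(6, 5)) + 42)*I(5) = ((25 - 5*5) + 42)*(2*5) = ((25 - 25) + 42)*10 = (0 + 42)*10 = 42*10 = 420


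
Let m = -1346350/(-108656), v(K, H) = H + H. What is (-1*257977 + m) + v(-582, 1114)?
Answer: -13893658497/54328 ≈ -2.5574e+5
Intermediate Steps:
v(K, H) = 2*H
m = 673175/54328 (m = -1346350*(-1/108656) = 673175/54328 ≈ 12.391)
(-1*257977 + m) + v(-582, 1114) = (-1*257977 + 673175/54328) + 2*1114 = (-257977 + 673175/54328) + 2228 = -14014701281/54328 + 2228 = -13893658497/54328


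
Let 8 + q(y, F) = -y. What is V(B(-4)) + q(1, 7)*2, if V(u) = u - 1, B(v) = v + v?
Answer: -27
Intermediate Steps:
q(y, F) = -8 - y
B(v) = 2*v
V(u) = -1 + u
V(B(-4)) + q(1, 7)*2 = (-1 + 2*(-4)) + (-8 - 1*1)*2 = (-1 - 8) + (-8 - 1)*2 = -9 - 9*2 = -9 - 18 = -27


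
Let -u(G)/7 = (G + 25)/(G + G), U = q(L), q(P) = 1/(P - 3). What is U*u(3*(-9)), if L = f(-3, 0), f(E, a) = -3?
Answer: 7/162 ≈ 0.043210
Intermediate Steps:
L = -3
q(P) = 1/(-3 + P)
U = -⅙ (U = 1/(-3 - 3) = 1/(-6) = -⅙ ≈ -0.16667)
u(G) = -7*(25 + G)/(2*G) (u(G) = -7*(G + 25)/(G + G) = -7*(25 + G)/(2*G))
U*u(3*(-9)) = -7*(-25 - 3*(-9))/(12*(3*(-9))) = -7*(-25 - 1*(-27))/(12*(-27)) = -7*(-1)*(-25 + 27)/(12*27) = -7*(-1)*2/(12*27) = -⅙*(-7/27) = 7/162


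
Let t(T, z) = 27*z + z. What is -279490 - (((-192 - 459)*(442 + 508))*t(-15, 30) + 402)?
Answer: 519218108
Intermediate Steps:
t(T, z) = 28*z
-279490 - (((-192 - 459)*(442 + 508))*t(-15, 30) + 402) = -279490 - (((-192 - 459)*(442 + 508))*(28*30) + 402) = -279490 - (-651*950*840 + 402) = -279490 - (-618450*840 + 402) = -279490 - (-519498000 + 402) = -279490 - 1*(-519497598) = -279490 + 519497598 = 519218108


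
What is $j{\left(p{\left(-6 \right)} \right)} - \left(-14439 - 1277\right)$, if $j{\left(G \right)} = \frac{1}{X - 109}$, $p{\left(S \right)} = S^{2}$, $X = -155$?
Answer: $\frac{4149023}{264} \approx 15716.0$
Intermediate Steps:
$j{\left(G \right)} = - \frac{1}{264}$ ($j{\left(G \right)} = \frac{1}{-155 - 109} = \frac{1}{-264} = - \frac{1}{264}$)
$j{\left(p{\left(-6 \right)} \right)} - \left(-14439 - 1277\right) = - \frac{1}{264} - \left(-14439 - 1277\right) = - \frac{1}{264} - -15716 = - \frac{1}{264} + 15716 = \frac{4149023}{264}$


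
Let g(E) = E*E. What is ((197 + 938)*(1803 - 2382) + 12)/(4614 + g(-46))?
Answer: -657153/6730 ≈ -97.645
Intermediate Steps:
g(E) = E²
((197 + 938)*(1803 - 2382) + 12)/(4614 + g(-46)) = ((197 + 938)*(1803 - 2382) + 12)/(4614 + (-46)²) = (1135*(-579) + 12)/(4614 + 2116) = (-657165 + 12)/6730 = -657153*1/6730 = -657153/6730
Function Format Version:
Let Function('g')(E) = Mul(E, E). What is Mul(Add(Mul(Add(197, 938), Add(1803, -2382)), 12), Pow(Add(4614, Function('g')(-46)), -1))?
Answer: Rational(-657153, 6730) ≈ -97.645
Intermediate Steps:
Function('g')(E) = Pow(E, 2)
Mul(Add(Mul(Add(197, 938), Add(1803, -2382)), 12), Pow(Add(4614, Function('g')(-46)), -1)) = Mul(Add(Mul(Add(197, 938), Add(1803, -2382)), 12), Pow(Add(4614, Pow(-46, 2)), -1)) = Mul(Add(Mul(1135, -579), 12), Pow(Add(4614, 2116), -1)) = Mul(Add(-657165, 12), Pow(6730, -1)) = Mul(-657153, Rational(1, 6730)) = Rational(-657153, 6730)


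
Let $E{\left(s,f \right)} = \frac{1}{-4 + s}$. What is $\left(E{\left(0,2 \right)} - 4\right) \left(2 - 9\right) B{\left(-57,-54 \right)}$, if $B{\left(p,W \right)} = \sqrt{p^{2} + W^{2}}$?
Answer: $\frac{357 \sqrt{685}}{4} \approx 2335.9$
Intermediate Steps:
$B{\left(p,W \right)} = \sqrt{W^{2} + p^{2}}$
$\left(E{\left(0,2 \right)} - 4\right) \left(2 - 9\right) B{\left(-57,-54 \right)} = \left(\frac{1}{-4 + 0} - 4\right) \left(2 - 9\right) \sqrt{\left(-54\right)^{2} + \left(-57\right)^{2}} = \left(\frac{1}{-4} - 4\right) \left(-7\right) \sqrt{2916 + 3249} = \left(- \frac{1}{4} - 4\right) \left(-7\right) \sqrt{6165} = \left(- \frac{17}{4}\right) \left(-7\right) 3 \sqrt{685} = \frac{119 \cdot 3 \sqrt{685}}{4} = \frac{357 \sqrt{685}}{4}$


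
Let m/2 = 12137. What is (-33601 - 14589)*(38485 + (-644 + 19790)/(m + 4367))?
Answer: -17706098804630/9547 ≈ -1.8546e+9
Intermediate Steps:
m = 24274 (m = 2*12137 = 24274)
(-33601 - 14589)*(38485 + (-644 + 19790)/(m + 4367)) = (-33601 - 14589)*(38485 + (-644 + 19790)/(24274 + 4367)) = -48190*(38485 + 19146/28641) = -48190*(38485 + 19146*(1/28641)) = -48190*(38485 + 6382/9547) = -48190*367422677/9547 = -17706098804630/9547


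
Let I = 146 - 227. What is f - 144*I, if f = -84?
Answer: 11580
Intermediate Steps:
I = -81
f - 144*I = -84 - 144*(-81) = -84 + 11664 = 11580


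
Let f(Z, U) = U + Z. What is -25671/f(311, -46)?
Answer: -25671/265 ≈ -96.872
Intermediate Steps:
-25671/f(311, -46) = -25671/(-46 + 311) = -25671/265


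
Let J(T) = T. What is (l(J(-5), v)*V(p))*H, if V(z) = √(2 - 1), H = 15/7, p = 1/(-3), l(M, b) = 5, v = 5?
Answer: 75/7 ≈ 10.714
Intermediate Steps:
p = -⅓ ≈ -0.33333
H = 15/7 (H = 15*(⅐) = 15/7 ≈ 2.1429)
V(z) = 1 (V(z) = √1 = 1)
(l(J(-5), v)*V(p))*H = (5*1)*(15/7) = 5*(15/7) = 75/7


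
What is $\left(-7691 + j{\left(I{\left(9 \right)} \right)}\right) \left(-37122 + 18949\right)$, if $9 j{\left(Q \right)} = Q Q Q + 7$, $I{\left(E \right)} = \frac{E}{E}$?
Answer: $\frac{1257771503}{9} \approx 1.3975 \cdot 10^{8}$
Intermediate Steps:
$I{\left(E \right)} = 1$
$j{\left(Q \right)} = \frac{7}{9} + \frac{Q^{3}}{9}$ ($j{\left(Q \right)} = \frac{Q Q Q + 7}{9} = \frac{Q Q^{2} + 7}{9} = \frac{Q^{3} + 7}{9} = \frac{7 + Q^{3}}{9} = \frac{7}{9} + \frac{Q^{3}}{9}$)
$\left(-7691 + j{\left(I{\left(9 \right)} \right)}\right) \left(-37122 + 18949\right) = \left(-7691 + \left(\frac{7}{9} + \frac{1^{3}}{9}\right)\right) \left(-37122 + 18949\right) = \left(-7691 + \left(\frac{7}{9} + \frac{1}{9} \cdot 1\right)\right) \left(-18173\right) = \left(-7691 + \left(\frac{7}{9} + \frac{1}{9}\right)\right) \left(-18173\right) = \left(-7691 + \frac{8}{9}\right) \left(-18173\right) = \left(- \frac{69211}{9}\right) \left(-18173\right) = \frac{1257771503}{9}$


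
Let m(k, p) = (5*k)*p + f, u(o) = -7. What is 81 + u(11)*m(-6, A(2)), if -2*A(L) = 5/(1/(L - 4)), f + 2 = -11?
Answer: 1222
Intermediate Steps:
f = -13 (f = -2 - 11 = -13)
A(L) = 10 - 5*L/2 (A(L) = -5/(2*(1/(L - 4))) = -5/(2*(1/(-4 + L))) = -5*(-4 + L)/2 = -(-20 + 5*L)/2 = 10 - 5*L/2)
m(k, p) = -13 + 5*k*p (m(k, p) = (5*k)*p - 13 = 5*k*p - 13 = -13 + 5*k*p)
81 + u(11)*m(-6, A(2)) = 81 - 7*(-13 + 5*(-6)*(10 - 5/2*2)) = 81 - 7*(-13 + 5*(-6)*(10 - 5)) = 81 - 7*(-13 + 5*(-6)*5) = 81 - 7*(-13 - 150) = 81 - 7*(-163) = 81 + 1141 = 1222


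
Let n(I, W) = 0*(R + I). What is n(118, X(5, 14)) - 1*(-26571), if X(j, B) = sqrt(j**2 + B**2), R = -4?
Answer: 26571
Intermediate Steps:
X(j, B) = sqrt(B**2 + j**2)
n(I, W) = 0 (n(I, W) = 0*(-4 + I) = 0)
n(118, X(5, 14)) - 1*(-26571) = 0 - 1*(-26571) = 0 + 26571 = 26571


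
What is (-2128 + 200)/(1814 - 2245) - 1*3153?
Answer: -1357015/431 ≈ -3148.5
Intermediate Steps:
(-2128 + 200)/(1814 - 2245) - 1*3153 = -1928/(-431) - 3153 = -1928*(-1/431) - 3153 = 1928/431 - 3153 = -1357015/431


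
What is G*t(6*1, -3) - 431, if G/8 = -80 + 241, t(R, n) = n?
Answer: -4295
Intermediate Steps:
G = 1288 (G = 8*(-80 + 241) = 8*161 = 1288)
G*t(6*1, -3) - 431 = 1288*(-3) - 431 = -3864 - 431 = -4295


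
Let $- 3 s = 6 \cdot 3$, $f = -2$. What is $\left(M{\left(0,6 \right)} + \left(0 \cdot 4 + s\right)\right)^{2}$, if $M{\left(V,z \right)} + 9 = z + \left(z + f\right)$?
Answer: $25$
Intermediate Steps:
$s = -6$ ($s = - \frac{6 \cdot 3}{3} = \left(- \frac{1}{3}\right) 18 = -6$)
$M{\left(V,z \right)} = -11 + 2 z$ ($M{\left(V,z \right)} = -9 + \left(z + \left(z - 2\right)\right) = -9 + \left(z + \left(-2 + z\right)\right) = -9 + \left(-2 + 2 z\right) = -11 + 2 z$)
$\left(M{\left(0,6 \right)} + \left(0 \cdot 4 + s\right)\right)^{2} = \left(\left(-11 + 2 \cdot 6\right) + \left(0 \cdot 4 - 6\right)\right)^{2} = \left(\left(-11 + 12\right) + \left(0 - 6\right)\right)^{2} = \left(1 - 6\right)^{2} = \left(-5\right)^{2} = 25$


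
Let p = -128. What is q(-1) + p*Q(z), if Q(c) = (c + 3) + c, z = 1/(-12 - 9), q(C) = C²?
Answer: -7787/21 ≈ -370.81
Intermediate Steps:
z = -1/21 (z = 1/(-21) = -1/21 ≈ -0.047619)
Q(c) = 3 + 2*c (Q(c) = (3 + c) + c = 3 + 2*c)
q(-1) + p*Q(z) = (-1)² - 128*(3 + 2*(-1/21)) = 1 - 128*(3 - 2/21) = 1 - 128*61/21 = 1 - 7808/21 = -7787/21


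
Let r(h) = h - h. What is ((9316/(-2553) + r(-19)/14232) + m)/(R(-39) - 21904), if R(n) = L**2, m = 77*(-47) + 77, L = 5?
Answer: 9052042/55857087 ≈ 0.16206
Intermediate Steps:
r(h) = 0
m = -3542 (m = -3619 + 77 = -3542)
R(n) = 25 (R(n) = 5**2 = 25)
((9316/(-2553) + r(-19)/14232) + m)/(R(-39) - 21904) = ((9316/(-2553) + 0/14232) - 3542)/(25 - 21904) = ((9316*(-1/2553) + 0*(1/14232)) - 3542)/(-21879) = ((-9316/2553 + 0) - 3542)*(-1/21879) = (-9316/2553 - 3542)*(-1/21879) = -9052042/2553*(-1/21879) = 9052042/55857087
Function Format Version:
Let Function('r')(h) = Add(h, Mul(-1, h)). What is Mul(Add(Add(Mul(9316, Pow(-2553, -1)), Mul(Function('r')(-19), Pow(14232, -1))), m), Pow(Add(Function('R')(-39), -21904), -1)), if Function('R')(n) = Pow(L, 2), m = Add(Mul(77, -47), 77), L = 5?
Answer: Rational(9052042, 55857087) ≈ 0.16206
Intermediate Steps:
Function('r')(h) = 0
m = -3542 (m = Add(-3619, 77) = -3542)
Function('R')(n) = 25 (Function('R')(n) = Pow(5, 2) = 25)
Mul(Add(Add(Mul(9316, Pow(-2553, -1)), Mul(Function('r')(-19), Pow(14232, -1))), m), Pow(Add(Function('R')(-39), -21904), -1)) = Mul(Add(Add(Mul(9316, Pow(-2553, -1)), Mul(0, Pow(14232, -1))), -3542), Pow(Add(25, -21904), -1)) = Mul(Add(Add(Mul(9316, Rational(-1, 2553)), Mul(0, Rational(1, 14232))), -3542), Pow(-21879, -1)) = Mul(Add(Add(Rational(-9316, 2553), 0), -3542), Rational(-1, 21879)) = Mul(Add(Rational(-9316, 2553), -3542), Rational(-1, 21879)) = Mul(Rational(-9052042, 2553), Rational(-1, 21879)) = Rational(9052042, 55857087)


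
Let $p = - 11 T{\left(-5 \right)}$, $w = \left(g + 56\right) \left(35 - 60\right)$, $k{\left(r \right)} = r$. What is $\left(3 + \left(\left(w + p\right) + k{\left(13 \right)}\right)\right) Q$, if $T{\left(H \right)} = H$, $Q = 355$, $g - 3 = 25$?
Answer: $-720295$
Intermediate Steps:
$g = 28$ ($g = 3 + 25 = 28$)
$w = -2100$ ($w = \left(28 + 56\right) \left(35 - 60\right) = 84 \left(-25\right) = -2100$)
$p = 55$ ($p = \left(-11\right) \left(-5\right) = 55$)
$\left(3 + \left(\left(w + p\right) + k{\left(13 \right)}\right)\right) Q = \left(3 + \left(\left(-2100 + 55\right) + 13\right)\right) 355 = \left(3 + \left(-2045 + 13\right)\right) 355 = \left(3 - 2032\right) 355 = \left(-2029\right) 355 = -720295$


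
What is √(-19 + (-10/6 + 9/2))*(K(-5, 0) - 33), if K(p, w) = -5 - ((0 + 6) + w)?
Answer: -22*I*√582/3 ≈ -176.91*I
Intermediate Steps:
K(p, w) = -11 - w (K(p, w) = -5 - (6 + w) = -5 + (-6 - w) = -11 - w)
√(-19 + (-10/6 + 9/2))*(K(-5, 0) - 33) = √(-19 + (-10/6 + 9/2))*((-11 - 1*0) - 33) = √(-19 + (-10*⅙ + 9*(½)))*((-11 + 0) - 33) = √(-19 + (-5/3 + 9/2))*(-11 - 33) = √(-19 + 17/6)*(-44) = √(-97/6)*(-44) = (I*√582/6)*(-44) = -22*I*√582/3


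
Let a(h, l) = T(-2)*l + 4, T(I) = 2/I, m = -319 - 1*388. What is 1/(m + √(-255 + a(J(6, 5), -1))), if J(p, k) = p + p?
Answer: -707/500099 - 5*I*√10/500099 ≈ -0.0014137 - 3.1617e-5*I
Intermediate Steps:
m = -707 (m = -319 - 388 = -707)
J(p, k) = 2*p
a(h, l) = 4 - l (a(h, l) = (2/(-2))*l + 4 = (2*(-½))*l + 4 = -l + 4 = 4 - l)
1/(m + √(-255 + a(J(6, 5), -1))) = 1/(-707 + √(-255 + (4 - 1*(-1)))) = 1/(-707 + √(-255 + (4 + 1))) = 1/(-707 + √(-255 + 5)) = 1/(-707 + √(-250)) = 1/(-707 + 5*I*√10)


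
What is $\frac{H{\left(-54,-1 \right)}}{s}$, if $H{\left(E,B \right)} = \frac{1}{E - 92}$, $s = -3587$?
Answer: $\frac{1}{523702} \approx 1.9095 \cdot 10^{-6}$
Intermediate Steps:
$H{\left(E,B \right)} = \frac{1}{-92 + E}$
$\frac{H{\left(-54,-1 \right)}}{s} = \frac{1}{\left(-92 - 54\right) \left(-3587\right)} = \frac{1}{-146} \left(- \frac{1}{3587}\right) = \left(- \frac{1}{146}\right) \left(- \frac{1}{3587}\right) = \frac{1}{523702}$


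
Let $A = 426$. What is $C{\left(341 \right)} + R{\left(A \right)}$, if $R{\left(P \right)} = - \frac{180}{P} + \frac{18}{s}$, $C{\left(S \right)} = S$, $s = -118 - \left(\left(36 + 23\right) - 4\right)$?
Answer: $\frac{4182035}{12283} \approx 340.47$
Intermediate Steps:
$s = -173$ ($s = -118 - \left(59 - 4\right) = -118 - 55 = -173$)
$R{\left(P \right)} = - \frac{18}{173} - \frac{180}{P}$ ($R{\left(P \right)} = - \frac{180}{P} + \frac{18}{-173} = - \frac{180}{P} + 18 \left(- \frac{1}{173}\right) = - \frac{180}{P} - \frac{18}{173} = - \frac{18}{173} - \frac{180}{P}$)
$C{\left(341 \right)} + R{\left(A \right)} = 341 - \left(\frac{18}{173} + \frac{180}{426}\right) = 341 - \frac{6468}{12283} = \frac{4182035}{12283}$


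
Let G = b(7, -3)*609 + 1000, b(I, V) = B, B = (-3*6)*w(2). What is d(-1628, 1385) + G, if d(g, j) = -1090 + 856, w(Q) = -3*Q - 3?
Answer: 99424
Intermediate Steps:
w(Q) = -3 - 3*Q
B = 162 (B = (-3*6)*(-3 - 3*2) = -18*(-3 - 6) = -18*(-9) = 162)
b(I, V) = 162
d(g, j) = -234
G = 99658 (G = 162*609 + 1000 = 98658 + 1000 = 99658)
d(-1628, 1385) + G = -234 + 99658 = 99424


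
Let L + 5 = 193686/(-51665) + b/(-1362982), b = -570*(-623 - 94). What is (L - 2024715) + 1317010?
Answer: -24918068495940901/35209232515 ≈ -7.0771e+5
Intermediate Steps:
b = 408690 (b = -570*(-717) = 408690)
L = -318598912826/35209232515 (L = -5 + (193686/(-51665) + 408690/(-1362982)) = -5 + (193686*(-1/51665) + 408690*(-1/1362982)) = -5 + (-193686/51665 - 204345/681491) = -5 - 142552750251/35209232515 = -318598912826/35209232515 ≈ -9.0487)
(L - 2024715) + 1317010 = (-318598912826/35209232515 - 2024715) + 1317010 = -71288979810521051/35209232515 + 1317010 = -24918068495940901/35209232515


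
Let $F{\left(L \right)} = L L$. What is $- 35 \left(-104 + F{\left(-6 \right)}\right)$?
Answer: $2380$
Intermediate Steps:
$F{\left(L \right)} = L^{2}$
$- 35 \left(-104 + F{\left(-6 \right)}\right) = - 35 \left(-104 + \left(-6\right)^{2}\right) = - 35 \left(-104 + 36\right) = \left(-35\right) \left(-68\right) = 2380$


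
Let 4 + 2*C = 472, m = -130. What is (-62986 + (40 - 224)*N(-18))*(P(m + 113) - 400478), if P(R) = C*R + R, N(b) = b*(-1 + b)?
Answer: 50928813322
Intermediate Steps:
C = 234 (C = -2 + (½)*472 = -2 + 236 = 234)
P(R) = 235*R (P(R) = 234*R + R = 235*R)
(-62986 + (40 - 224)*N(-18))*(P(m + 113) - 400478) = (-62986 + (40 - 224)*(-18*(-1 - 18)))*(235*(-130 + 113) - 400478) = (-62986 - (-3312)*(-19))*(235*(-17) - 400478) = (-62986 - 184*342)*(-3995 - 400478) = (-62986 - 62928)*(-404473) = -125914*(-404473) = 50928813322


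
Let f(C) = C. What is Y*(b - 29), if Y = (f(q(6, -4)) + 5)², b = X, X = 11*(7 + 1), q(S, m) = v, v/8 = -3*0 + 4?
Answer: 80771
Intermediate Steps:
v = 32 (v = 8*(-3*0 + 4) = 8*(0 + 4) = 8*4 = 32)
q(S, m) = 32
X = 88 (X = 11*8 = 88)
b = 88
Y = 1369 (Y = (32 + 5)² = 37² = 1369)
Y*(b - 29) = 1369*(88 - 29) = 1369*59 = 80771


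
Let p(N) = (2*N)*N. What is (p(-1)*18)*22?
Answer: 792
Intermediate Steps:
p(N) = 2*N²
(p(-1)*18)*22 = ((2*(-1)²)*18)*22 = ((2*1)*18)*22 = (2*18)*22 = 36*22 = 792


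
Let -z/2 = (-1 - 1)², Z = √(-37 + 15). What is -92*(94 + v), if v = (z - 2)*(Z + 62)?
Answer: 48392 + 920*I*√22 ≈ 48392.0 + 4315.2*I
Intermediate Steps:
Z = I*√22 (Z = √(-22) = I*√22 ≈ 4.6904*I)
z = -8 (z = -2*(-1 - 1)² = -2*(-2)² = -2*4 = -8)
v = -620 - 10*I*√22 (v = (-8 - 2)*(I*√22 + 62) = -10*(62 + I*√22) = -620 - 10*I*√22 ≈ -620.0 - 46.904*I)
-92*(94 + v) = -92*(94 + (-620 - 10*I*√22)) = -92*(-526 - 10*I*√22) = 48392 + 920*I*√22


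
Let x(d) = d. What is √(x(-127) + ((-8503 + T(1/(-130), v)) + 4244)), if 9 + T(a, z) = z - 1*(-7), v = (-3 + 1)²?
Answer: 4*I*√274 ≈ 66.212*I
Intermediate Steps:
v = 4 (v = (-2)² = 4)
T(a, z) = -2 + z (T(a, z) = -9 + (z - 1*(-7)) = -9 + (z + 7) = -9 + (7 + z) = -2 + z)
√(x(-127) + ((-8503 + T(1/(-130), v)) + 4244)) = √(-127 + ((-8503 + (-2 + 4)) + 4244)) = √(-127 + ((-8503 + 2) + 4244)) = √(-127 + (-8501 + 4244)) = √(-127 - 4257) = √(-4384) = 4*I*√274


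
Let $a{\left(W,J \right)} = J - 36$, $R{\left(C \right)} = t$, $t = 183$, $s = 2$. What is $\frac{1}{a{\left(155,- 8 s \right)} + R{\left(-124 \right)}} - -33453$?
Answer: $\frac{4382344}{131} \approx 33453.0$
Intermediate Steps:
$R{\left(C \right)} = 183$
$a{\left(W,J \right)} = -36 + J$
$\frac{1}{a{\left(155,- 8 s \right)} + R{\left(-124 \right)}} - -33453 = \frac{1}{\left(-36 - 16\right) + 183} - -33453 = \frac{1}{\left(-36 - 16\right) + 183} + 33453 = \frac{1}{-52 + 183} + 33453 = \frac{1}{131} + 33453 = \frac{4382344}{131}$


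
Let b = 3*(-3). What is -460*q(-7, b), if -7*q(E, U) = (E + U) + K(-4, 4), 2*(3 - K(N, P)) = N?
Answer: -5060/7 ≈ -722.86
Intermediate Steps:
K(N, P) = 3 - N/2
b = -9
q(E, U) = -5/7 - E/7 - U/7 (q(E, U) = -((E + U) + (3 - 1/2*(-4)))/7 = -((E + U) + (3 + 2))/7 = -((E + U) + 5)/7 = -(5 + E + U)/7 = -5/7 - E/7 - U/7)
-460*q(-7, b) = -460*(-5/7 - 1/7*(-7) - 1/7*(-9)) = -460*(-5/7 + 1 + 9/7) = -460*11/7 = -5060/7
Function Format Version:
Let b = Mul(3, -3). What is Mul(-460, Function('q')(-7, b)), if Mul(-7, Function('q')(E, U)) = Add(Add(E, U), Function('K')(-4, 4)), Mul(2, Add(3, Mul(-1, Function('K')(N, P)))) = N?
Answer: Rational(-5060, 7) ≈ -722.86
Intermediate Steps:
Function('K')(N, P) = Add(3, Mul(Rational(-1, 2), N))
b = -9
Function('q')(E, U) = Add(Rational(-5, 7), Mul(Rational(-1, 7), E), Mul(Rational(-1, 7), U)) (Function('q')(E, U) = Mul(Rational(-1, 7), Add(Add(E, U), Add(3, Mul(Rational(-1, 2), -4)))) = Mul(Rational(-1, 7), Add(Add(E, U), Add(3, 2))) = Mul(Rational(-1, 7), Add(Add(E, U), 5)) = Mul(Rational(-1, 7), Add(5, E, U)) = Add(Rational(-5, 7), Mul(Rational(-1, 7), E), Mul(Rational(-1, 7), U)))
Mul(-460, Function('q')(-7, b)) = Mul(-460, Add(Rational(-5, 7), Mul(Rational(-1, 7), -7), Mul(Rational(-1, 7), -9))) = Mul(-460, Add(Rational(-5, 7), 1, Rational(9, 7))) = Mul(-460, Rational(11, 7)) = Rational(-5060, 7)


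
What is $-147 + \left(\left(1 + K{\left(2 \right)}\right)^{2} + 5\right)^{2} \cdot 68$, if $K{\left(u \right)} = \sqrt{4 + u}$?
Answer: $11277 + 3264 \sqrt{6} \approx 19272.0$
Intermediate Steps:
$-147 + \left(\left(1 + K{\left(2 \right)}\right)^{2} + 5\right)^{2} \cdot 68 = -147 + \left(\left(1 + \sqrt{4 + 2}\right)^{2} + 5\right)^{2} \cdot 68 = -147 + \left(\left(1 + \sqrt{6}\right)^{2} + 5\right)^{2} \cdot 68 = -147 + \left(5 + \left(1 + \sqrt{6}\right)^{2}\right)^{2} \cdot 68 = -147 + 68 \left(5 + \left(1 + \sqrt{6}\right)^{2}\right)^{2}$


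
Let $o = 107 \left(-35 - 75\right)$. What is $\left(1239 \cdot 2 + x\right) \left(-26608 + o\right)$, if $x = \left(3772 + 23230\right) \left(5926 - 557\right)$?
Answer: $-5563897217648$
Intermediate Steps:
$x = 144973738$ ($x = 27002 \cdot 5369 = 144973738$)
$o = -11770$ ($o = 107 \left(-110\right) = -11770$)
$\left(1239 \cdot 2 + x\right) \left(-26608 + o\right) = \left(1239 \cdot 2 + 144973738\right) \left(-26608 - 11770\right) = \left(2478 + 144973738\right) \left(-38378\right) = 144976216 \left(-38378\right) = -5563897217648$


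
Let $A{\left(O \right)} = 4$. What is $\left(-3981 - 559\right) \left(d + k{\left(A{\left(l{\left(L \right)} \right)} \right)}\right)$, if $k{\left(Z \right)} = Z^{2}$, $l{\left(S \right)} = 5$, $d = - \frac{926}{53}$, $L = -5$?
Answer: $\frac{354120}{53} \approx 6681.5$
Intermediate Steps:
$d = - \frac{926}{53}$ ($d = \left(-926\right) \frac{1}{53} = - \frac{926}{53} \approx -17.472$)
$\left(-3981 - 559\right) \left(d + k{\left(A{\left(l{\left(L \right)} \right)} \right)}\right) = \left(-3981 - 559\right) \left(- \frac{926}{53} + 4^{2}\right) = - 4540 \left(- \frac{926}{53} + 16\right) = \left(-4540\right) \left(- \frac{78}{53}\right) = \frac{354120}{53}$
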